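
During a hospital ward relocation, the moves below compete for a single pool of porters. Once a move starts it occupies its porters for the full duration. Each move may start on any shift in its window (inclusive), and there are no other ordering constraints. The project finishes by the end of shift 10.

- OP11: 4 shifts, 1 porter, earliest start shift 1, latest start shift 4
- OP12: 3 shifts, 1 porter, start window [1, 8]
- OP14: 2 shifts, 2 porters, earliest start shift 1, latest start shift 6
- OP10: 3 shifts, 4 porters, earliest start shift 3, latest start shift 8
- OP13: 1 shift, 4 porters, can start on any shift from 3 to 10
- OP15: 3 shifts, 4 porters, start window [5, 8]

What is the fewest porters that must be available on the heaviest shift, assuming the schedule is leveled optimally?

5

Early-start (OP11@1, OP12@1, OP14@1, OP10@3, OP13@3, OP15@5) gives peak 10: s1:4  s2:4  s3:10  s4:5  s5:8  s6:4  s7:4  s8:0  s9:0  s10:0.
Shift OP10→4, OP13→7, OP15→8.
Schedule OP11@1, OP12@1, OP14@1, OP10@4, OP13@7, OP15@8: s1:4  s2:4  s3:2  s4:5  s5:4  s6:4  s7:4  s8:4  s9:4  s10:4 — peak 5.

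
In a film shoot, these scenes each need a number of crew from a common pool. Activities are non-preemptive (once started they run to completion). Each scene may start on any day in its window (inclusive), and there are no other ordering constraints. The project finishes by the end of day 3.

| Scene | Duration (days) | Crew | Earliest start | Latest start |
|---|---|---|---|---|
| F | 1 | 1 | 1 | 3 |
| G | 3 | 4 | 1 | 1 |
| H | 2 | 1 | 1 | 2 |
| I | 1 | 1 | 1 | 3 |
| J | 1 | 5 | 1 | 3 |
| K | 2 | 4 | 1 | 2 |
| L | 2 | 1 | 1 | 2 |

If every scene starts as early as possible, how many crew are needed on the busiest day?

17

Early-start schedule: F@1, G@1, H@1, I@1, J@1, K@1, L@1.
Load per day: day 1: 17, day 2: 10, day 3: 4.
Peak is 17.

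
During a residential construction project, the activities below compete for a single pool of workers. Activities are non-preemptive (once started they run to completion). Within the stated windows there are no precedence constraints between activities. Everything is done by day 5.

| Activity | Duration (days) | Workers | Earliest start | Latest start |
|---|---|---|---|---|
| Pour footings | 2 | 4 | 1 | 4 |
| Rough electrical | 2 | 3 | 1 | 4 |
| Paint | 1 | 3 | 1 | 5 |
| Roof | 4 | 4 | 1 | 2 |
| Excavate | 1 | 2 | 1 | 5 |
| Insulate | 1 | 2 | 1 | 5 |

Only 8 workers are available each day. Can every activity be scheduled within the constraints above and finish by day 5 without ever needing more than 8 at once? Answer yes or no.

yes

Schedule Pour footings@1, Rough electrical@3, Paint@1, Roof@2, Excavate@5, Insulate@5: d1:7  d2:8  d3:7  d4:7  d5:8 — peak 8 ≤ 8.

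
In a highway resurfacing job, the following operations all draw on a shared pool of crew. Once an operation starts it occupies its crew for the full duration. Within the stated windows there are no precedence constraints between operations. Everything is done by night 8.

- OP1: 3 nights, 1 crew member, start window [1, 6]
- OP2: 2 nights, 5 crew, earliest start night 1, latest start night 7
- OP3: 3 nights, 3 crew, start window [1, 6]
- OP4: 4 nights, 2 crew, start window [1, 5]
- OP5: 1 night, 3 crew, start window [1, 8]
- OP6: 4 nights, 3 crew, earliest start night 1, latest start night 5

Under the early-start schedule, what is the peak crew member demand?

17

Early-start schedule: OP1@1, OP2@1, OP3@1, OP4@1, OP5@1, OP6@1.
Load per night: night 1: 17, night 2: 14, night 3: 9, night 4: 5, night 5: 0, night 6: 0, night 7: 0, night 8: 0.
Peak is 17.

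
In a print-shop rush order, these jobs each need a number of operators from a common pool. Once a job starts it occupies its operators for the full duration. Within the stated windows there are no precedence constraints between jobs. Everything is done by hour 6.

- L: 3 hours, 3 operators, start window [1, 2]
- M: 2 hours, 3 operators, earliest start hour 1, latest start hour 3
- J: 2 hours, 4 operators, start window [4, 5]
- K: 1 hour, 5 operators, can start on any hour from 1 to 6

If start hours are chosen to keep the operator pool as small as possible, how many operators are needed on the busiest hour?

Early-start (L@1, M@1, J@4, K@1) gives peak 11: h1:11  h2:6  h3:3  h4:4  h5:4  h6:0.
Shift K→6.
Schedule L@1, M@1, J@4, K@6: h1:6  h2:6  h3:3  h4:4  h5:4  h6:5 — peak 6.

6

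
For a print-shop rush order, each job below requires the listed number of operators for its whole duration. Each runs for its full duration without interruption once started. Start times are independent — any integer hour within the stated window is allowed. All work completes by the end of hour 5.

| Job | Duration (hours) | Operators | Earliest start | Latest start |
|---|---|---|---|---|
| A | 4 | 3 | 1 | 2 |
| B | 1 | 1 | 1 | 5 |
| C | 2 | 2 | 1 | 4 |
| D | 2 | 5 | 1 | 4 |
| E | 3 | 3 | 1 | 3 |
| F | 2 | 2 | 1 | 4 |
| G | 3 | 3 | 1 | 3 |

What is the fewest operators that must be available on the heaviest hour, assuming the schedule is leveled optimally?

Early-start (A@1, B@1, C@1, D@1, E@1, F@1, G@1) gives peak 19: h1:19  h2:18  h3:9  h4:3  h5:0.
Shift E→3, F→3, G→3.
Schedule A@1, B@1, C@1, D@1, E@3, F@3, G@3: h1:11  h2:10  h3:11  h4:11  h5:6 — peak 11.

11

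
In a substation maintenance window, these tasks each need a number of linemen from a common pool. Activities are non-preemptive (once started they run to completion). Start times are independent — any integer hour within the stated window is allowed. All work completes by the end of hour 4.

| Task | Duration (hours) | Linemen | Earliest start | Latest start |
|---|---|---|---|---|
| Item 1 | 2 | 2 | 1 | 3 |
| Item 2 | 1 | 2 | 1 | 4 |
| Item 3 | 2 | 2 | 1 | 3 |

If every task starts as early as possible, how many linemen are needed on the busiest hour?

Early-start schedule: Item 1@1, Item 2@1, Item 3@1.
Load per hour: hour 1: 6, hour 2: 4, hour 3: 0, hour 4: 0.
Peak is 6.

6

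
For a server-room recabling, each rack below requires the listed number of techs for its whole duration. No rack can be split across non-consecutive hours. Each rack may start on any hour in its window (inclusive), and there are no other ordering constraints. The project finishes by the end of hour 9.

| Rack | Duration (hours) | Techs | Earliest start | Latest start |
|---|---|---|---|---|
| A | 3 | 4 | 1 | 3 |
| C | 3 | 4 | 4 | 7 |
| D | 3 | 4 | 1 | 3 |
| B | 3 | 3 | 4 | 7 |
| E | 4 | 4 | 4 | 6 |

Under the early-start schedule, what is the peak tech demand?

Early-start schedule: A@1, C@4, D@1, B@4, E@4.
Load per hour: hour 1: 8, hour 2: 8, hour 3: 8, hour 4: 11, hour 5: 11, hour 6: 11, hour 7: 4, hour 8: 0, hour 9: 0.
Peak is 11.

11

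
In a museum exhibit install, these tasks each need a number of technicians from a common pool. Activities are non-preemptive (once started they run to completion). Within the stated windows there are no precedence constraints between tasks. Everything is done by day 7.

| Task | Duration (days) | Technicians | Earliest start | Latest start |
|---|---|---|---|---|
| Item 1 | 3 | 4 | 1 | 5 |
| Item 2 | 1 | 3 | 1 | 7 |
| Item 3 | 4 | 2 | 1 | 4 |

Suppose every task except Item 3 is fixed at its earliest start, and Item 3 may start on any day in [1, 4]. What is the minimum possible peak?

7

Item 3@1: d1:9  d2:6  d3:6  d4:2  d5:0  d6:0  d7:0 → peak 9
Item 3@2: d1:7  d2:6  d3:6  d4:2  d5:2  d6:0  d7:0 → peak 7
Item 3@3: d1:7  d2:4  d3:6  d4:2  d5:2  d6:2  d7:0 → peak 7
Item 3@4: d1:7  d2:4  d3:4  d4:2  d5:2  d6:2  d7:2 → peak 7
Best is Item 3@2, peak 7.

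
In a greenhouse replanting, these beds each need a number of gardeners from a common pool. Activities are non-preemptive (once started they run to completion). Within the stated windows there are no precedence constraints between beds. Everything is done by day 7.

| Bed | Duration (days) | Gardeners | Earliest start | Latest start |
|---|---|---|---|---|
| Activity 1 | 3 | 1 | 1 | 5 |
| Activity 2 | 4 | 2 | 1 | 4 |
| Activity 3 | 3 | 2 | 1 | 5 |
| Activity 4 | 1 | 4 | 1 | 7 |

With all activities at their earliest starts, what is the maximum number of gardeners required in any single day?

9

Early-start schedule: Activity 1@1, Activity 2@1, Activity 3@1, Activity 4@1.
Load per day: day 1: 9, day 2: 5, day 3: 5, day 4: 2, day 5: 0, day 6: 0, day 7: 0.
Peak is 9.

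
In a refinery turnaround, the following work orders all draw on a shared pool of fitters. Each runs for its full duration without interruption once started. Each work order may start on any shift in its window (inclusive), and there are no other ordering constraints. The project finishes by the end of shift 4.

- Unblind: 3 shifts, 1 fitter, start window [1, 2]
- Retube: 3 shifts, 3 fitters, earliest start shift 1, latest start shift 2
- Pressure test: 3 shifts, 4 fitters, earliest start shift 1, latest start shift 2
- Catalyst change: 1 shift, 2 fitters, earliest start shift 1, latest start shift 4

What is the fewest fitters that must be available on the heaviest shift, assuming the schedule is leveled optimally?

Early-start (Unblind@1, Retube@1, Pressure test@1, Catalyst change@1) gives peak 10: s1:10  s2:8  s3:8  s4:0.
Shift Catalyst change→4.
Schedule Unblind@1, Retube@1, Pressure test@1, Catalyst change@4: s1:8  s2:8  s3:8  s4:2 — peak 8.

8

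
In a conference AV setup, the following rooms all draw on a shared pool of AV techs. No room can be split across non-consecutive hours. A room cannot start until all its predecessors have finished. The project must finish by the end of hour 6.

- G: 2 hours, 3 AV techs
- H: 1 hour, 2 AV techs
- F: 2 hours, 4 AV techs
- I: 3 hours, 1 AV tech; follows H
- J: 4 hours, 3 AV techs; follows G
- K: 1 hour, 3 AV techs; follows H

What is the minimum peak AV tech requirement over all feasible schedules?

Early-start (G@1, H@1, F@1, I@2, J@3, K@2) gives peak 11: h1:9  h2:11  h3:4  h4:4  h5:3  h6:3.
Shift F→2, I→4, K→4.
Schedule G@1, H@1, F@2, I@4, J@3, K@4: h1:5  h2:7  h3:7  h4:7  h5:4  h6:4 — peak 7.

7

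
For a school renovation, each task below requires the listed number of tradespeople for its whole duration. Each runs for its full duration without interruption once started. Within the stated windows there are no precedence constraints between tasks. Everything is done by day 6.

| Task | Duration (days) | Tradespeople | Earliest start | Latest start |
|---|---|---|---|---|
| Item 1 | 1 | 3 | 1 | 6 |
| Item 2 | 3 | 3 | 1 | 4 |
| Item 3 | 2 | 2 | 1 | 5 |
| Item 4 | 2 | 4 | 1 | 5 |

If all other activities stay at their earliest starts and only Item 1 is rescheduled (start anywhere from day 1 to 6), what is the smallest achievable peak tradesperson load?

9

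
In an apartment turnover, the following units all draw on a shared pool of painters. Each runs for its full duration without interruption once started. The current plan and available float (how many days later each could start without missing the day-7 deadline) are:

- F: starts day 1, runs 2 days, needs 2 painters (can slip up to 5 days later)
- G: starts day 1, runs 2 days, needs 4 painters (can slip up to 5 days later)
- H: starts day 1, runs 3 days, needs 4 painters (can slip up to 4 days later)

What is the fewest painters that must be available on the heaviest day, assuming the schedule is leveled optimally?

Early-start (F@1, G@1, H@1) gives peak 10: d1:10  d2:10  d3:4  d4:0  d5:0  d6:0  d7:0.
Shift G→3, H→5.
Schedule F@1, G@3, H@5: d1:2  d2:2  d3:4  d4:4  d5:4  d6:4  d7:4 — peak 4.
Total painter-days = 24 over 7 days ⇒ peak ≥ ⌈24/7⌉ = 4, so 4 is optimal.

4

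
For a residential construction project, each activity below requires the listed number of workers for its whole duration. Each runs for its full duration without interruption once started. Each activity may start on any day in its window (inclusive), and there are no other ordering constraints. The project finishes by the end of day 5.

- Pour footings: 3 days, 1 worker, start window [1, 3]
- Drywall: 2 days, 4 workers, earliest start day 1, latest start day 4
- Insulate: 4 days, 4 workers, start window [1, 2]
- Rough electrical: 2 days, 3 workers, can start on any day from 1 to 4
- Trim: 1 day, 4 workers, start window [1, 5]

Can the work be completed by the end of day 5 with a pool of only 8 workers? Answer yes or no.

Schedule Pour footings@1, Drywall@4, Insulate@1, Rough electrical@1, Trim@5: d1:8  d2:8  d3:5  d4:8  d5:8 — peak 8 ≤ 8.

yes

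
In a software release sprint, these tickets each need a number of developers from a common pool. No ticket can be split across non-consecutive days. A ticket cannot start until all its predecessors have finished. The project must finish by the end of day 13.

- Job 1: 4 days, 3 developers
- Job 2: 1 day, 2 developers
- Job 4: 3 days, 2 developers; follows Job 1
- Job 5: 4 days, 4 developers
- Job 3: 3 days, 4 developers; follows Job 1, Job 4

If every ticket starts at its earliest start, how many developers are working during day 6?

At early start, day 6 has: Job 4.
Demand: 2 = 2.

2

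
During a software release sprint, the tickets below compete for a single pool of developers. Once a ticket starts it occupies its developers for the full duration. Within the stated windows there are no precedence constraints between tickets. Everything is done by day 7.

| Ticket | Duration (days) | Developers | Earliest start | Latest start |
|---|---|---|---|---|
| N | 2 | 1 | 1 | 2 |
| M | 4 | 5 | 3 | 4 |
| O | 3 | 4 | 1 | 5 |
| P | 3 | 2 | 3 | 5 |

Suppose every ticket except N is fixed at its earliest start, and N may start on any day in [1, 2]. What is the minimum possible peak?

11

N@1: d1:5  d2:5  d3:11  d4:7  d5:7  d6:5  d7:0 → peak 11
N@2: d1:4  d2:5  d3:12  d4:7  d5:7  d6:5  d7:0 → peak 12
Best is N@1, peak 11.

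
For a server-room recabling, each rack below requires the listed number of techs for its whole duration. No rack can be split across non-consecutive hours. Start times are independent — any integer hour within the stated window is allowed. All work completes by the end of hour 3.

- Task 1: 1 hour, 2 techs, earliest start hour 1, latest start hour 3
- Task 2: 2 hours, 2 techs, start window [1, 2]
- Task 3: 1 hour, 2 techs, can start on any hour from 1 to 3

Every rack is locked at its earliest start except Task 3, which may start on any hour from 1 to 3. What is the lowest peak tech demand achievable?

Task 3@1: h1:6  h2:2  h3:0 → peak 6
Task 3@2: h1:4  h2:4  h3:0 → peak 4
Task 3@3: h1:4  h2:2  h3:2 → peak 4
Best is Task 3@2, peak 4.

4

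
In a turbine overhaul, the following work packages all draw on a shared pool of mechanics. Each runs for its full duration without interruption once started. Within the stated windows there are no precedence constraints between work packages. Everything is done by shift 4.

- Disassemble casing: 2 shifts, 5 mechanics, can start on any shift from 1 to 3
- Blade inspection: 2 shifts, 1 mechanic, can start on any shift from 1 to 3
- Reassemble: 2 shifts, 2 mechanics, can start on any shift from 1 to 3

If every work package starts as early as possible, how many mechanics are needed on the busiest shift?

8

Early-start schedule: Disassemble casing@1, Blade inspection@1, Reassemble@1.
Load per shift: shift 1: 8, shift 2: 8, shift 3: 0, shift 4: 0.
Peak is 8.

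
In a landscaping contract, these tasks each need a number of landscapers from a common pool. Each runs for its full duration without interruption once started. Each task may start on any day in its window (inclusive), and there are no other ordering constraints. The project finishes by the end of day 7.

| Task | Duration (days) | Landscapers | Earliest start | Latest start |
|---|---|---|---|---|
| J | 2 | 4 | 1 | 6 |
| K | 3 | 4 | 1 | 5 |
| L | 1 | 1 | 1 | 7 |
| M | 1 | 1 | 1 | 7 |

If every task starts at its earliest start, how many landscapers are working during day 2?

At early start, day 2 has: J, K.
Demand: 4 + 4 = 8.

8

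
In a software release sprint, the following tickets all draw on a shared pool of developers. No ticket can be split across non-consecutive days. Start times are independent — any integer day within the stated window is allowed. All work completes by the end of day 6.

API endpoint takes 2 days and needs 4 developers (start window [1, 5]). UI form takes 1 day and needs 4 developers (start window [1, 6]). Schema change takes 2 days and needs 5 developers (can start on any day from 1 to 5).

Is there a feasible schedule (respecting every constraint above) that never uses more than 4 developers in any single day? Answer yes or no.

no

The minimum achievable peak is 5; 4 < 5, so no feasible schedule stays within the cap.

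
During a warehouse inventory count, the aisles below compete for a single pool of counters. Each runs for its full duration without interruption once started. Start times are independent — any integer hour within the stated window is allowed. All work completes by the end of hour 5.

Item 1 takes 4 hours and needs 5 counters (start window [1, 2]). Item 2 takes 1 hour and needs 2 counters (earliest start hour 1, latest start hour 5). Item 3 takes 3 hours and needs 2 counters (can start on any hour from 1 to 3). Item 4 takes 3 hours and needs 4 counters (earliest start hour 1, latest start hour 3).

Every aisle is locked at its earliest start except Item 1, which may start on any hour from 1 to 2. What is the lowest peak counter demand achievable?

11

Item 1@1: h1:13  h2:11  h3:11  h4:5  h5:0 → peak 13
Item 1@2: h1:8  h2:11  h3:11  h4:5  h5:5 → peak 11
Best is Item 1@2, peak 11.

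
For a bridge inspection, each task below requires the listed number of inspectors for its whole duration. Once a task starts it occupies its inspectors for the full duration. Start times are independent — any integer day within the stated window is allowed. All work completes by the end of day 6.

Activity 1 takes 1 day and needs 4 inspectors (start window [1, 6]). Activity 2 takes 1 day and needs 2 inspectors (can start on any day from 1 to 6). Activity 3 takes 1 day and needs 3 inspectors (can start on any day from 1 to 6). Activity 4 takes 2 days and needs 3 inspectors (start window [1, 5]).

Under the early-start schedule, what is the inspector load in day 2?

At early start, day 2 has: Activity 4.
Demand: 3 = 3.

3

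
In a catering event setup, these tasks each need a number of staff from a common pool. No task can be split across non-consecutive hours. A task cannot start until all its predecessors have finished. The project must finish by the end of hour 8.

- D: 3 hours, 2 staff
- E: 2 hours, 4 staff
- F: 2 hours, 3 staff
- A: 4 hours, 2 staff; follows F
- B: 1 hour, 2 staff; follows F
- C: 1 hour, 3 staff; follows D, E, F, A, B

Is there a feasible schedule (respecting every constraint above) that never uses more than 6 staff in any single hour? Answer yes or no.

yes

Schedule D@1, E@3, F@1, A@4, B@5, C@8: h1:5  h2:5  h3:6  h4:6  h5:4  h6:2  h7:2  h8:3 — peak 6 ≤ 6.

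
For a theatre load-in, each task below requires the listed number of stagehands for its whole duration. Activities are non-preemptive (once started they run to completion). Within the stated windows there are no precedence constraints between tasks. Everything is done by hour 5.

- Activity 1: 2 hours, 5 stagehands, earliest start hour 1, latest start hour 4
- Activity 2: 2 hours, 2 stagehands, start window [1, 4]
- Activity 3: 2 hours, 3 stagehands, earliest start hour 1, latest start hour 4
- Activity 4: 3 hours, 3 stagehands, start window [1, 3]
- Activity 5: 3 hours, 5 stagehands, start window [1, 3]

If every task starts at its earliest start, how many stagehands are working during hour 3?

8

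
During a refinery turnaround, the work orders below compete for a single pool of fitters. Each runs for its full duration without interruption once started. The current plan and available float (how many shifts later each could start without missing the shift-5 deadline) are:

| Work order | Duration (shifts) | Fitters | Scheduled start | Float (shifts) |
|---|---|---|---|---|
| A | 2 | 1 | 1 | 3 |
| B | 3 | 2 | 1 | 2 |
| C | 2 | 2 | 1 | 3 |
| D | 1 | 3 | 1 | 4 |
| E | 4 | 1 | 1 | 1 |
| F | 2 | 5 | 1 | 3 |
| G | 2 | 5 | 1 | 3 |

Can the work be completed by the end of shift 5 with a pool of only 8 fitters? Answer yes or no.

The minimum achievable peak is 9; 8 < 9, so no feasible schedule stays within the cap.

no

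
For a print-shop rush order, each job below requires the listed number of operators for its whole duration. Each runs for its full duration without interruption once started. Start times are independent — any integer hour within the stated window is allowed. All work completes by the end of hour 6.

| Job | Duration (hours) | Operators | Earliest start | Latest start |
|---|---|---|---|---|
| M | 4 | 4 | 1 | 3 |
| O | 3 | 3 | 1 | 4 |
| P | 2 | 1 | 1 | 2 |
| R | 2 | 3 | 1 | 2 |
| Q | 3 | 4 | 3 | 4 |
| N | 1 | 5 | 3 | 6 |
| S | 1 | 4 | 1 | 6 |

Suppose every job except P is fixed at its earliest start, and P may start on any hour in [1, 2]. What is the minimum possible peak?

P@1: h1:15  h2:11  h3:16  h4:8  h5:4  h6:0 → peak 16
P@2: h1:14  h2:11  h3:17  h4:8  h5:4  h6:0 → peak 17
Best is P@1, peak 16.

16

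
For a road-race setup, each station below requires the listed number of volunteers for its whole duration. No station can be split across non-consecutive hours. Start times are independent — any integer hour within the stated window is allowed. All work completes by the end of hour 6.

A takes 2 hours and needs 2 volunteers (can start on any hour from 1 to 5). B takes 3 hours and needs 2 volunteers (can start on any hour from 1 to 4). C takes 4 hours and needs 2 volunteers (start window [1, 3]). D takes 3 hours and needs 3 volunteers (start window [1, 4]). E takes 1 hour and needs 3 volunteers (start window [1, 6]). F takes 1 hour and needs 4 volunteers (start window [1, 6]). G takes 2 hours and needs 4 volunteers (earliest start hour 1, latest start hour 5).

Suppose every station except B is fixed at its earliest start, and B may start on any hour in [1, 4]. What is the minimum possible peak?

B@1: h1:20  h2:13  h3:7  h4:2  h5:0  h6:0 → peak 20
B@2: h1:18  h2:13  h3:7  h4:4  h5:0  h6:0 → peak 18
B@3: h1:18  h2:11  h3:7  h4:4  h5:2  h6:0 → peak 18
B@4: h1:18  h2:11  h3:5  h4:4  h5:2  h6:2 → peak 18
Best is B@2, peak 18.

18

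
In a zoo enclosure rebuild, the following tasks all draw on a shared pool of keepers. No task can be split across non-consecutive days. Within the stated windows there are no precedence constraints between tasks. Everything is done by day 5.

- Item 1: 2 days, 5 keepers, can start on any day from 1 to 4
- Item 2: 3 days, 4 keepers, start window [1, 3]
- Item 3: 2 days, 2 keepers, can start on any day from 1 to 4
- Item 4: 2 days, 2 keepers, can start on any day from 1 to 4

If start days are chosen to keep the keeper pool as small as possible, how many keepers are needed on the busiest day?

Early-start (Item 1@1, Item 2@1, Item 3@1, Item 4@1) gives peak 13: d1:13  d2:13  d3:4  d4:0  d5:0.
Shift Item 2→3, Item 4→3.
Schedule Item 1@1, Item 2@3, Item 3@1, Item 4@3: d1:7  d2:7  d3:6  d4:6  d5:4 — peak 7.

7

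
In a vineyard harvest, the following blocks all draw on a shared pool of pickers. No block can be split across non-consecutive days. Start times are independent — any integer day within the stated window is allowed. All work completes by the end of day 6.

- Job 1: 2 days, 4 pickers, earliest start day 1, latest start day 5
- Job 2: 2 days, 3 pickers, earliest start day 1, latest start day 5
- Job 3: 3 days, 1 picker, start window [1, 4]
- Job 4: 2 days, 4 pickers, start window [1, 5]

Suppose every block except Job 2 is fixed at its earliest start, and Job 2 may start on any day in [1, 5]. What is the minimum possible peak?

9

Job 2@1: d1:12  d2:12  d3:1  d4:0  d5:0  d6:0 → peak 12
Job 2@2: d1:9  d2:12  d3:4  d4:0  d5:0  d6:0 → peak 12
Job 2@3: d1:9  d2:9  d3:4  d4:3  d5:0  d6:0 → peak 9
Job 2@4: d1:9  d2:9  d3:1  d4:3  d5:3  d6:0 → peak 9
Job 2@5: d1:9  d2:9  d3:1  d4:0  d5:3  d6:3 → peak 9
Best is Job 2@3, peak 9.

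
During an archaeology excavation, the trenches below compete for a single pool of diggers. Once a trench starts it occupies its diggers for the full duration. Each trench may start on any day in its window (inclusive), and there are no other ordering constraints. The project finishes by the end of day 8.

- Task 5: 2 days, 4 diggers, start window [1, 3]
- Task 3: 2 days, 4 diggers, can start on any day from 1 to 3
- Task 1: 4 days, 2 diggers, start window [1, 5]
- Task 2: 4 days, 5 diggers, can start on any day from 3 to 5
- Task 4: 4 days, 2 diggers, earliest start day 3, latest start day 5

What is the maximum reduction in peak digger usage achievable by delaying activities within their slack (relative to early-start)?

3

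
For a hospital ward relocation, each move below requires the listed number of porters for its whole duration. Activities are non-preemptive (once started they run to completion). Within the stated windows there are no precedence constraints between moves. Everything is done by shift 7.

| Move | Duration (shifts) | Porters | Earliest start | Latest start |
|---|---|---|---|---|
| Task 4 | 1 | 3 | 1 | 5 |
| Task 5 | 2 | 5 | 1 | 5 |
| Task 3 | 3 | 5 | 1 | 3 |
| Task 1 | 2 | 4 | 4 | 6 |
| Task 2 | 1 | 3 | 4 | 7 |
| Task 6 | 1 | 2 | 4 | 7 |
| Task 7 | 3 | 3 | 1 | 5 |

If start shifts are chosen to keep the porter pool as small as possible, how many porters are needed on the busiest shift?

8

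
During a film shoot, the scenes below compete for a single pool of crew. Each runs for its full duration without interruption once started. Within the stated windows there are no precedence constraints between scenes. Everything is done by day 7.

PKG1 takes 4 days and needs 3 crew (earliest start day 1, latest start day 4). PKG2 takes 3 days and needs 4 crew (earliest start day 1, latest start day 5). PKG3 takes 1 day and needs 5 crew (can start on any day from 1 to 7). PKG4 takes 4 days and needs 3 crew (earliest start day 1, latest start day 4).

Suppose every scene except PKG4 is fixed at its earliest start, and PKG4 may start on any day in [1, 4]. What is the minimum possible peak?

12

PKG4@1: d1:15  d2:10  d3:10  d4:6  d5:0  d6:0  d7:0 → peak 15
PKG4@2: d1:12  d2:10  d3:10  d4:6  d5:3  d6:0  d7:0 → peak 12
PKG4@3: d1:12  d2:7  d3:10  d4:6  d5:3  d6:3  d7:0 → peak 12
PKG4@4: d1:12  d2:7  d3:7  d4:6  d5:3  d6:3  d7:3 → peak 12
Best is PKG4@2, peak 12.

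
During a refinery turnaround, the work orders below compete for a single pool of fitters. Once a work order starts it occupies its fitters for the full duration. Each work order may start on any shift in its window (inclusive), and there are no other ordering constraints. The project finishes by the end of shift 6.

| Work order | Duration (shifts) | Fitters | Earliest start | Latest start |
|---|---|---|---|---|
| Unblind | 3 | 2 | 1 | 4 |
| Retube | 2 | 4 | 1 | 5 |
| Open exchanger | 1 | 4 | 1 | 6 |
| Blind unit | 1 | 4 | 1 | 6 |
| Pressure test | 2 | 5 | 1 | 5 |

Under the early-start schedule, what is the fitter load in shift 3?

2

At early start, shift 3 has: Unblind.
Demand: 2 = 2.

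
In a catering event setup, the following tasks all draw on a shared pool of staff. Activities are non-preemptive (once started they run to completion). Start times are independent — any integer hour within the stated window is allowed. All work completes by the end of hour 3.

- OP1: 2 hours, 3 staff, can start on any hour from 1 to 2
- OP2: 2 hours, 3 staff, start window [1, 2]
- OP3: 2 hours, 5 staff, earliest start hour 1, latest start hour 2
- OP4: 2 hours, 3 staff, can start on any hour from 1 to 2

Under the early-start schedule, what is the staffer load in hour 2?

At early start, hour 2 has: OP1, OP2, OP3, OP4.
Demand: 3 + 3 + 5 + 3 = 14.

14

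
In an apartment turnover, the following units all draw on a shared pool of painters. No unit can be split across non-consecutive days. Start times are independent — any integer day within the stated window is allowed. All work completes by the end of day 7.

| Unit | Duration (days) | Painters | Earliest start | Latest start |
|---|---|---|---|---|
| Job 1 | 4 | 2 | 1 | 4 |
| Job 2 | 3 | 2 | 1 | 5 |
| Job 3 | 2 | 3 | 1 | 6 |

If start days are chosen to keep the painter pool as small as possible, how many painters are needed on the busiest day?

4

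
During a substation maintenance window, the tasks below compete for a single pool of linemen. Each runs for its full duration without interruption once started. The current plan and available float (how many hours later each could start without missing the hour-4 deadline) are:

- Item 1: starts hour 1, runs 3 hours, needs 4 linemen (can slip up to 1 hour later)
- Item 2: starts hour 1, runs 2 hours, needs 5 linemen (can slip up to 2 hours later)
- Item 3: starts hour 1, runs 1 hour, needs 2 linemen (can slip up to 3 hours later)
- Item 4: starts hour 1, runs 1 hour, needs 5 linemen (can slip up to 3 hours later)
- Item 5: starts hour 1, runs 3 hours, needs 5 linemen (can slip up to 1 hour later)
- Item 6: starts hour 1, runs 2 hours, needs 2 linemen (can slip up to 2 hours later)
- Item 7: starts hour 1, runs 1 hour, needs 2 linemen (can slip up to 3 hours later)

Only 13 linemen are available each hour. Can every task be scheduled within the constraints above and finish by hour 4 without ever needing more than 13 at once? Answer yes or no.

The minimum achievable peak is 14; 13 < 14, so no feasible schedule stays within the cap.

no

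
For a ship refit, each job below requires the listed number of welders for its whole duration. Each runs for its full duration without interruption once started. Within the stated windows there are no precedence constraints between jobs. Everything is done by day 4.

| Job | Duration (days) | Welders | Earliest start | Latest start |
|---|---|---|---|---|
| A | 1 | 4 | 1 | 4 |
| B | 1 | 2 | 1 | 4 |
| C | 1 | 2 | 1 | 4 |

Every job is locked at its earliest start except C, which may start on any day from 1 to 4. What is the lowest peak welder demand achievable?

6

C@1: d1:8  d2:0  d3:0  d4:0 → peak 8
C@2: d1:6  d2:2  d3:0  d4:0 → peak 6
C@3: d1:6  d2:0  d3:2  d4:0 → peak 6
C@4: d1:6  d2:0  d3:0  d4:2 → peak 6
Best is C@2, peak 6.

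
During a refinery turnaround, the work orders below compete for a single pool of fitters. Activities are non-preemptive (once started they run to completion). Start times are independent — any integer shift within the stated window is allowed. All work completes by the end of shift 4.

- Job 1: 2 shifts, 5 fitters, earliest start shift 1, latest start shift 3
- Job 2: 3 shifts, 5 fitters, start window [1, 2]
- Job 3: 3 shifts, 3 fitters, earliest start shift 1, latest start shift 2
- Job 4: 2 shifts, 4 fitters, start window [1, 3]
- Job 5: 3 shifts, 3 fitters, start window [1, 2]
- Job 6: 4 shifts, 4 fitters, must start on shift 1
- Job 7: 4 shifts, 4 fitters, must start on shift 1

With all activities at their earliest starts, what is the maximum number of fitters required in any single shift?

28

Early-start schedule: Job 1@1, Job 2@1, Job 3@1, Job 4@1, Job 5@1, Job 6@1, Job 7@1.
Load per shift: shift 1: 28, shift 2: 28, shift 3: 19, shift 4: 8.
Peak is 28.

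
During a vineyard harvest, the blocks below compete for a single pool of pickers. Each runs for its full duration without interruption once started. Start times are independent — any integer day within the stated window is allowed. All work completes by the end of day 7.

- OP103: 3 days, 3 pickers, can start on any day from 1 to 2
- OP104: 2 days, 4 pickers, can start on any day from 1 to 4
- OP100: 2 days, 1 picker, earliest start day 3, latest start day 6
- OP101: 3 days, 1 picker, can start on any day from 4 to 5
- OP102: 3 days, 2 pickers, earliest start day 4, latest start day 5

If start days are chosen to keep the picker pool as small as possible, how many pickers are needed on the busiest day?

7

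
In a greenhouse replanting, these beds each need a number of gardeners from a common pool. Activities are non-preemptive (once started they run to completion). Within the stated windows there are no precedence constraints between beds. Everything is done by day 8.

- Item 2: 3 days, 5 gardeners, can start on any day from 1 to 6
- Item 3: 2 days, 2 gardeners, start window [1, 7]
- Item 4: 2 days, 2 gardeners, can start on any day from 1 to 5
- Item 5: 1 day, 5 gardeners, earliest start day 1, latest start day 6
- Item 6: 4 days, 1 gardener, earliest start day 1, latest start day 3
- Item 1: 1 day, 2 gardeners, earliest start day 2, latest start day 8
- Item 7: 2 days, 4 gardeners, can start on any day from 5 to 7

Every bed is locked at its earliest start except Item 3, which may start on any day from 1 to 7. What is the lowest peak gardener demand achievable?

13

Item 3@1: d1:15  d2:12  d3:6  d4:1  d5:4  d6:4  d7:0  d8:0 → peak 15
Item 3@2: d1:13  d2:12  d3:8  d4:1  d5:4  d6:4  d7:0  d8:0 → peak 13
Item 3@3: d1:13  d2:10  d3:8  d4:3  d5:4  d6:4  d7:0  d8:0 → peak 13
Item 3@4: d1:13  d2:10  d3:6  d4:3  d5:6  d6:4  d7:0  d8:0 → peak 13
Item 3@5: d1:13  d2:10  d3:6  d4:1  d5:6  d6:6  d7:0  d8:0 → peak 13
Item 3@6: d1:13  d2:10  d3:6  d4:1  d5:4  d6:6  d7:2  d8:0 → peak 13
Item 3@7: d1:13  d2:10  d3:6  d4:1  d5:4  d6:4  d7:2  d8:2 → peak 13
Best is Item 3@2, peak 13.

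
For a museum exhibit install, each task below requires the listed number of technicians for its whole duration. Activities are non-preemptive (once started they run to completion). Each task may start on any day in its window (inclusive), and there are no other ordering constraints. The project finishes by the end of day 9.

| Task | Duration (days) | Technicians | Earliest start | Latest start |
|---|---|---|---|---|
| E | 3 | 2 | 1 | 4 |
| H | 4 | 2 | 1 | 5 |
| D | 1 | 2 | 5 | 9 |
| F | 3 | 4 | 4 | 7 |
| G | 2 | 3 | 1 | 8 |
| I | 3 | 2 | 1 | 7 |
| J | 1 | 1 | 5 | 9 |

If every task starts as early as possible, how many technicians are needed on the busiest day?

Early-start schedule: E@1, H@1, D@5, F@4, G@1, I@1, J@5.
Load per day: day 1: 9, day 2: 9, day 3: 6, day 4: 6, day 5: 7, day 6: 4, day 7: 0, day 8: 0, day 9: 0.
Peak is 9.

9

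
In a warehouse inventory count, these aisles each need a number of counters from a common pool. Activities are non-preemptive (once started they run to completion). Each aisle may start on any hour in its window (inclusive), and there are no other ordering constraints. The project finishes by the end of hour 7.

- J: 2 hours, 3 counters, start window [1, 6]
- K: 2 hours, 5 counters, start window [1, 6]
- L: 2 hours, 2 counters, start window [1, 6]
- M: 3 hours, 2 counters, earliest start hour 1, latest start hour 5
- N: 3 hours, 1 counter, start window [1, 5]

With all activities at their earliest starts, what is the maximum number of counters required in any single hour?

Early-start schedule: J@1, K@1, L@1, M@1, N@1.
Load per hour: hour 1: 13, hour 2: 13, hour 3: 3, hour 4: 0, hour 5: 0, hour 6: 0, hour 7: 0.
Peak is 13.

13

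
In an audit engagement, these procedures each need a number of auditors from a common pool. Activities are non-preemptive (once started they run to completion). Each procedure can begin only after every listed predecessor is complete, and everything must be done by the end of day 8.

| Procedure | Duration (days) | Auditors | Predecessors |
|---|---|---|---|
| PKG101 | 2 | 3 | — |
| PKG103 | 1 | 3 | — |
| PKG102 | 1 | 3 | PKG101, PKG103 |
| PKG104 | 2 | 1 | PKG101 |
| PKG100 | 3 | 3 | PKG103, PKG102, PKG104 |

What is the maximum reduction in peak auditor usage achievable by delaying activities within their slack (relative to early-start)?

2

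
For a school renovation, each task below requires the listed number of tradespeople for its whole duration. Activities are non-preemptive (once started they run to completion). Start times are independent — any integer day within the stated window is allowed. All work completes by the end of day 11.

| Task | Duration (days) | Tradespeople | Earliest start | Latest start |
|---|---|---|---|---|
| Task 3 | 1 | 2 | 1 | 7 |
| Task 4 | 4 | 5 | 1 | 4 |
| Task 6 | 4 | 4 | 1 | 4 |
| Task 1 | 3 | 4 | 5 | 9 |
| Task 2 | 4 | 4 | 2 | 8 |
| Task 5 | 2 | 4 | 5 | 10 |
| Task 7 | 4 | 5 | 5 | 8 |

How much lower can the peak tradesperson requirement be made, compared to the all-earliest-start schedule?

8

Early-start peak: d1:11  d2:13  d3:13  d4:13  d5:17  d6:13  d7:9  d8:5  d9:0  d10:0  d11:0 ⇒ 17.
Leveled (Task 3@1, Task 4@1, Task 6@2, Task 1@5, Task 2@6, Task 5@10, Task 7@8): d1:7  d2:9  d3:9  d4:9  d5:8  d6:8  d7:8  d8:9  d9:9  d10:9  d11:9 ⇒ 9.
Reduction 17 − 9 = 8.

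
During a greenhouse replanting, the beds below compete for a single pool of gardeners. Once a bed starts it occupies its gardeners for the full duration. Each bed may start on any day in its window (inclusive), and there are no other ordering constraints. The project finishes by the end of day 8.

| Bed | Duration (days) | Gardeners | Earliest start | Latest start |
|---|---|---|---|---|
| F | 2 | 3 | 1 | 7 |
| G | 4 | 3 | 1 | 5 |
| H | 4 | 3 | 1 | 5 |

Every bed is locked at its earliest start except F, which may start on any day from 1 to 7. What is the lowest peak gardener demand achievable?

6

F@1: d1:9  d2:9  d3:6  d4:6  d5:0  d6:0  d7:0  d8:0 → peak 9
F@2: d1:6  d2:9  d3:9  d4:6  d5:0  d6:0  d7:0  d8:0 → peak 9
F@3: d1:6  d2:6  d3:9  d4:9  d5:0  d6:0  d7:0  d8:0 → peak 9
F@4: d1:6  d2:6  d3:6  d4:9  d5:3  d6:0  d7:0  d8:0 → peak 9
F@5: d1:6  d2:6  d3:6  d4:6  d5:3  d6:3  d7:0  d8:0 → peak 6
F@6: d1:6  d2:6  d3:6  d4:6  d5:0  d6:3  d7:3  d8:0 → peak 6
F@7: d1:6  d2:6  d3:6  d4:6  d5:0  d6:0  d7:3  d8:3 → peak 6
Best is F@5, peak 6.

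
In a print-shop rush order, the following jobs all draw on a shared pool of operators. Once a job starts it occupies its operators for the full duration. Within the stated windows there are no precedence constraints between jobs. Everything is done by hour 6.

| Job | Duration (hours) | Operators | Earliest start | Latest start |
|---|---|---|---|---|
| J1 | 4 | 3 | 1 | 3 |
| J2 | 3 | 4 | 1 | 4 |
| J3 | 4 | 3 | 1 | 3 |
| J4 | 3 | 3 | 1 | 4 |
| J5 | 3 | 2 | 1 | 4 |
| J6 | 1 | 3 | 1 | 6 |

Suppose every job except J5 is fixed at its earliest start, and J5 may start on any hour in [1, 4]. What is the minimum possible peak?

16

J5@1: h1:18  h2:15  h3:15  h4:6  h5:0  h6:0 → peak 18
J5@2: h1:16  h2:15  h3:15  h4:8  h5:0  h6:0 → peak 16
J5@3: h1:16  h2:13  h3:15  h4:8  h5:2  h6:0 → peak 16
J5@4: h1:16  h2:13  h3:13  h4:8  h5:2  h6:2 → peak 16
Best is J5@2, peak 16.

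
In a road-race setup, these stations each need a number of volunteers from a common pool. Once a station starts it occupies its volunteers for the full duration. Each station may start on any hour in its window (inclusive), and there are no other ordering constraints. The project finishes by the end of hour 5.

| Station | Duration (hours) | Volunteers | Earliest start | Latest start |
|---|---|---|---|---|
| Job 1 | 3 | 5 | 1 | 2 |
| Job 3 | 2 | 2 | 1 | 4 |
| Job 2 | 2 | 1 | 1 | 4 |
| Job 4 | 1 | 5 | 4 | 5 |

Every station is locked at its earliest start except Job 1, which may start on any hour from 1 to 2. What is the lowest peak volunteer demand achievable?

Job 1@1: h1:8  h2:8  h3:5  h4:5  h5:0 → peak 8
Job 1@2: h1:3  h2:8  h3:5  h4:10  h5:0 → peak 10
Best is Job 1@1, peak 8.

8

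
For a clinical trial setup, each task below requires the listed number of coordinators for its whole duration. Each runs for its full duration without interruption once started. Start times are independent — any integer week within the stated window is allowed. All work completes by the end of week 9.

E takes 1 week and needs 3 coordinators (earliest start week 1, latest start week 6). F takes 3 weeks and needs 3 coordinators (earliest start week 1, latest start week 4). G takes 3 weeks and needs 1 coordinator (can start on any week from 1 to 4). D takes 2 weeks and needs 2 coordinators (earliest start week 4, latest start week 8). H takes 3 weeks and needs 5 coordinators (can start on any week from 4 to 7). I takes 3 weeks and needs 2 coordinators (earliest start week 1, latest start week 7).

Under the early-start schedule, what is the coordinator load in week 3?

At early start, week 3 has: F, G, I.
Demand: 3 + 1 + 2 = 6.

6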